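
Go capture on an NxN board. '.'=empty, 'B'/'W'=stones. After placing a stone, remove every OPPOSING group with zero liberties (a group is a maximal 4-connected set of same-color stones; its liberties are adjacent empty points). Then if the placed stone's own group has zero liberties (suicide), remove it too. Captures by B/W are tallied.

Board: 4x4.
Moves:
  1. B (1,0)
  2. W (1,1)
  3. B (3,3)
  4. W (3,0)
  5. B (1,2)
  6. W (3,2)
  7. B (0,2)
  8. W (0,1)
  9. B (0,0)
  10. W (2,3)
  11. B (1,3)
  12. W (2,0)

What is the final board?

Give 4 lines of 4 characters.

Move 1: B@(1,0) -> caps B=0 W=0
Move 2: W@(1,1) -> caps B=0 W=0
Move 3: B@(3,3) -> caps B=0 W=0
Move 4: W@(3,0) -> caps B=0 W=0
Move 5: B@(1,2) -> caps B=0 W=0
Move 6: W@(3,2) -> caps B=0 W=0
Move 7: B@(0,2) -> caps B=0 W=0
Move 8: W@(0,1) -> caps B=0 W=0
Move 9: B@(0,0) -> caps B=0 W=0
Move 10: W@(2,3) -> caps B=0 W=1
Move 11: B@(1,3) -> caps B=0 W=1
Move 12: W@(2,0) -> caps B=0 W=3

Answer: .WB.
.WBB
W..W
W.W.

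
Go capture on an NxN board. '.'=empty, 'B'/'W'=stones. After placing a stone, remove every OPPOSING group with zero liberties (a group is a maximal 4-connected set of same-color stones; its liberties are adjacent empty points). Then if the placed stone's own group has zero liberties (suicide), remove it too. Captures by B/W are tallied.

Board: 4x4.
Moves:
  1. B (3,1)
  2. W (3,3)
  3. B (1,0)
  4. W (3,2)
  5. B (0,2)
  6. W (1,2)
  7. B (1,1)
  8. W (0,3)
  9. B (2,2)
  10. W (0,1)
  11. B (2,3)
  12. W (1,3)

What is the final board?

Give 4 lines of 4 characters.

Answer: .W.W
BBWW
..BB
.B..

Derivation:
Move 1: B@(3,1) -> caps B=0 W=0
Move 2: W@(3,3) -> caps B=0 W=0
Move 3: B@(1,0) -> caps B=0 W=0
Move 4: W@(3,2) -> caps B=0 W=0
Move 5: B@(0,2) -> caps B=0 W=0
Move 6: W@(1,2) -> caps B=0 W=0
Move 7: B@(1,1) -> caps B=0 W=0
Move 8: W@(0,3) -> caps B=0 W=0
Move 9: B@(2,2) -> caps B=0 W=0
Move 10: W@(0,1) -> caps B=0 W=1
Move 11: B@(2,3) -> caps B=2 W=1
Move 12: W@(1,3) -> caps B=2 W=1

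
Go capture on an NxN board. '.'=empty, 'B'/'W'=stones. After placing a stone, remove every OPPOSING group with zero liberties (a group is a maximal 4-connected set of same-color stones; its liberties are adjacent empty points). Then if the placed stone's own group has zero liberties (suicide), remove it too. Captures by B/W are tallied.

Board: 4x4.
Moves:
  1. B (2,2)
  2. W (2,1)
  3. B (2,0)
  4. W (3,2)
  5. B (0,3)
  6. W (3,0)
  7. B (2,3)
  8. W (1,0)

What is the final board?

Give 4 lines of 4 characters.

Answer: ...B
W...
.WBB
W.W.

Derivation:
Move 1: B@(2,2) -> caps B=0 W=0
Move 2: W@(2,1) -> caps B=0 W=0
Move 3: B@(2,0) -> caps B=0 W=0
Move 4: W@(3,2) -> caps B=0 W=0
Move 5: B@(0,3) -> caps B=0 W=0
Move 6: W@(3,0) -> caps B=0 W=0
Move 7: B@(2,3) -> caps B=0 W=0
Move 8: W@(1,0) -> caps B=0 W=1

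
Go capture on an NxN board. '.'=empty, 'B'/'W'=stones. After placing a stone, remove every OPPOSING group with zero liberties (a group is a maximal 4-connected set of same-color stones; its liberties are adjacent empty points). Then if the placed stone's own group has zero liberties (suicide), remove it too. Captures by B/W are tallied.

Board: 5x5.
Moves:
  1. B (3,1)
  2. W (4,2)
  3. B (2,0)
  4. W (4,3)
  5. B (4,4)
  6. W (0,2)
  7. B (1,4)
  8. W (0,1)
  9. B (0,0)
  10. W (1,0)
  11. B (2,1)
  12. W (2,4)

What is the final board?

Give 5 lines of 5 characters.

Answer: .WW..
W...B
BB..W
.B...
..WWB

Derivation:
Move 1: B@(3,1) -> caps B=0 W=0
Move 2: W@(4,2) -> caps B=0 W=0
Move 3: B@(2,0) -> caps B=0 W=0
Move 4: W@(4,3) -> caps B=0 W=0
Move 5: B@(4,4) -> caps B=0 W=0
Move 6: W@(0,2) -> caps B=0 W=0
Move 7: B@(1,4) -> caps B=0 W=0
Move 8: W@(0,1) -> caps B=0 W=0
Move 9: B@(0,0) -> caps B=0 W=0
Move 10: W@(1,0) -> caps B=0 W=1
Move 11: B@(2,1) -> caps B=0 W=1
Move 12: W@(2,4) -> caps B=0 W=1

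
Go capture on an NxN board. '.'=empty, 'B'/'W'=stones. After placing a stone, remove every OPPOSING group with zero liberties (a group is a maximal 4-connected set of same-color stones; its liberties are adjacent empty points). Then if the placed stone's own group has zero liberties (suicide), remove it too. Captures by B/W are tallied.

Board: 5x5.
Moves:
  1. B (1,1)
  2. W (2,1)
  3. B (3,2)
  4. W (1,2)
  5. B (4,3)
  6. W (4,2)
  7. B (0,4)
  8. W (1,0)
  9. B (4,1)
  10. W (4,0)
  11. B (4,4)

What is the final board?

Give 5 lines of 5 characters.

Move 1: B@(1,1) -> caps B=0 W=0
Move 2: W@(2,1) -> caps B=0 W=0
Move 3: B@(3,2) -> caps B=0 W=0
Move 4: W@(1,2) -> caps B=0 W=0
Move 5: B@(4,3) -> caps B=0 W=0
Move 6: W@(4,2) -> caps B=0 W=0
Move 7: B@(0,4) -> caps B=0 W=0
Move 8: W@(1,0) -> caps B=0 W=0
Move 9: B@(4,1) -> caps B=1 W=0
Move 10: W@(4,0) -> caps B=1 W=0
Move 11: B@(4,4) -> caps B=1 W=0

Answer: ....B
WBW..
.W...
..B..
WB.BB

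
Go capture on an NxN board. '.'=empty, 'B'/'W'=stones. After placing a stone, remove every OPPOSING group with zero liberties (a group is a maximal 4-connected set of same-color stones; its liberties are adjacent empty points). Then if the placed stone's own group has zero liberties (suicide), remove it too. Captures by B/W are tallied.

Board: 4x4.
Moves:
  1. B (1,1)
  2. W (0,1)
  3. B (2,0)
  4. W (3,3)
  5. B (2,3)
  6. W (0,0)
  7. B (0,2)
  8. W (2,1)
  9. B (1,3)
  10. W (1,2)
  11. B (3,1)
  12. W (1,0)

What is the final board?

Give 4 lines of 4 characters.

Move 1: B@(1,1) -> caps B=0 W=0
Move 2: W@(0,1) -> caps B=0 W=0
Move 3: B@(2,0) -> caps B=0 W=0
Move 4: W@(3,3) -> caps B=0 W=0
Move 5: B@(2,3) -> caps B=0 W=0
Move 6: W@(0,0) -> caps B=0 W=0
Move 7: B@(0,2) -> caps B=0 W=0
Move 8: W@(2,1) -> caps B=0 W=0
Move 9: B@(1,3) -> caps B=0 W=0
Move 10: W@(1,2) -> caps B=0 W=0
Move 11: B@(3,1) -> caps B=0 W=0
Move 12: W@(1,0) -> caps B=0 W=1

Answer: WWB.
W.WB
BW.B
.B.W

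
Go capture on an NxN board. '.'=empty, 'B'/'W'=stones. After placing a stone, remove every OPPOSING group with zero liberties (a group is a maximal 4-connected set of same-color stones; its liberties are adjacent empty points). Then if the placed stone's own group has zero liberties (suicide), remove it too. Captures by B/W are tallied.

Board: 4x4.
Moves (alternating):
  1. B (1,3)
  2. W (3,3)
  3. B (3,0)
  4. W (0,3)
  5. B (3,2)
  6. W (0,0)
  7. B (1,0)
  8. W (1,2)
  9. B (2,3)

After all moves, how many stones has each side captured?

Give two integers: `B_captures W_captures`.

Move 1: B@(1,3) -> caps B=0 W=0
Move 2: W@(3,3) -> caps B=0 W=0
Move 3: B@(3,0) -> caps B=0 W=0
Move 4: W@(0,3) -> caps B=0 W=0
Move 5: B@(3,2) -> caps B=0 W=0
Move 6: W@(0,0) -> caps B=0 W=0
Move 7: B@(1,0) -> caps B=0 W=0
Move 8: W@(1,2) -> caps B=0 W=0
Move 9: B@(2,3) -> caps B=1 W=0

Answer: 1 0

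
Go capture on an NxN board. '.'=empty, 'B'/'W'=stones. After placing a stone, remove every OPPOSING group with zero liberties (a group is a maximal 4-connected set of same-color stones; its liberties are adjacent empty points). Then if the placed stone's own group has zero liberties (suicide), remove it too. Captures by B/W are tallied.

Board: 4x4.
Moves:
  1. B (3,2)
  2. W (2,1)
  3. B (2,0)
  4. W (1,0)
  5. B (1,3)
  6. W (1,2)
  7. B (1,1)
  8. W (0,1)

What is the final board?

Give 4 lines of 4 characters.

Answer: .W..
W.WB
BW..
..B.

Derivation:
Move 1: B@(3,2) -> caps B=0 W=0
Move 2: W@(2,1) -> caps B=0 W=0
Move 3: B@(2,0) -> caps B=0 W=0
Move 4: W@(1,0) -> caps B=0 W=0
Move 5: B@(1,3) -> caps B=0 W=0
Move 6: W@(1,2) -> caps B=0 W=0
Move 7: B@(1,1) -> caps B=0 W=0
Move 8: W@(0,1) -> caps B=0 W=1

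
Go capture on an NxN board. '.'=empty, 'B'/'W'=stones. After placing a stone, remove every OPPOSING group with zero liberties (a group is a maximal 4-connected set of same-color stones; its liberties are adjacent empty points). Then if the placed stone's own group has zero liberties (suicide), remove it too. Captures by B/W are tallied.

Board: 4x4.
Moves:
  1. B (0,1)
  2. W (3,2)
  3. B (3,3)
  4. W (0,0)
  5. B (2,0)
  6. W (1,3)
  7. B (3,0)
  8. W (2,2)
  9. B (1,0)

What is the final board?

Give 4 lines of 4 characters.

Answer: .B..
B..W
B.W.
B.WB

Derivation:
Move 1: B@(0,1) -> caps B=0 W=0
Move 2: W@(3,2) -> caps B=0 W=0
Move 3: B@(3,3) -> caps B=0 W=0
Move 4: W@(0,0) -> caps B=0 W=0
Move 5: B@(2,0) -> caps B=0 W=0
Move 6: W@(1,3) -> caps B=0 W=0
Move 7: B@(3,0) -> caps B=0 W=0
Move 8: W@(2,2) -> caps B=0 W=0
Move 9: B@(1,0) -> caps B=1 W=0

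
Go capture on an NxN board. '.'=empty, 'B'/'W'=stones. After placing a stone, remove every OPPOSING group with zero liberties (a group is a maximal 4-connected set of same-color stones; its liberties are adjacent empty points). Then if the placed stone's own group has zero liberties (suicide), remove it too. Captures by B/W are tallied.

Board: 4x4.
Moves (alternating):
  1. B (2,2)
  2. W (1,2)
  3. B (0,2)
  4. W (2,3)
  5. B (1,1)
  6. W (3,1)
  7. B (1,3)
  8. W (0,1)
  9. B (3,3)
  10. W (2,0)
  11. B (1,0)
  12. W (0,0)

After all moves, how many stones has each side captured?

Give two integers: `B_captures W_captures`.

Move 1: B@(2,2) -> caps B=0 W=0
Move 2: W@(1,2) -> caps B=0 W=0
Move 3: B@(0,2) -> caps B=0 W=0
Move 4: W@(2,3) -> caps B=0 W=0
Move 5: B@(1,1) -> caps B=0 W=0
Move 6: W@(3,1) -> caps B=0 W=0
Move 7: B@(1,3) -> caps B=1 W=0
Move 8: W@(0,1) -> caps B=1 W=0
Move 9: B@(3,3) -> caps B=2 W=0
Move 10: W@(2,0) -> caps B=2 W=0
Move 11: B@(1,0) -> caps B=2 W=0
Move 12: W@(0,0) -> caps B=2 W=0

Answer: 2 0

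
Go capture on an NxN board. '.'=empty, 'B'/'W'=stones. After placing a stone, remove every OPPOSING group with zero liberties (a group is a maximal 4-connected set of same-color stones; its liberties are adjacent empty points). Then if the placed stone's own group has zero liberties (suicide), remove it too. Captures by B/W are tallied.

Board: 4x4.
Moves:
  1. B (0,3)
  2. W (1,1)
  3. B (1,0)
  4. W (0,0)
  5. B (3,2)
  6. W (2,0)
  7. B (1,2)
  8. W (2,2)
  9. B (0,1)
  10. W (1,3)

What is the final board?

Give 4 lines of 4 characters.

Move 1: B@(0,3) -> caps B=0 W=0
Move 2: W@(1,1) -> caps B=0 W=0
Move 3: B@(1,0) -> caps B=0 W=0
Move 4: W@(0,0) -> caps B=0 W=0
Move 5: B@(3,2) -> caps B=0 W=0
Move 6: W@(2,0) -> caps B=0 W=1
Move 7: B@(1,2) -> caps B=0 W=1
Move 8: W@(2,2) -> caps B=0 W=1
Move 9: B@(0,1) -> caps B=0 W=1
Move 10: W@(1,3) -> caps B=0 W=1

Answer: WB.B
.WBW
W.W.
..B.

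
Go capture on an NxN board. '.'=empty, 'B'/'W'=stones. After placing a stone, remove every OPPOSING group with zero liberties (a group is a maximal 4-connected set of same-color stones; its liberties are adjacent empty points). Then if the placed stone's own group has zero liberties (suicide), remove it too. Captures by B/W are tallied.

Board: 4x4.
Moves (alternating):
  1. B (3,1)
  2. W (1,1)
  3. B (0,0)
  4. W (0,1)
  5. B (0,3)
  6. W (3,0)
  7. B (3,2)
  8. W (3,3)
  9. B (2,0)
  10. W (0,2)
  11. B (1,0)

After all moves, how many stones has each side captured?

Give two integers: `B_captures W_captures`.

Answer: 1 0

Derivation:
Move 1: B@(3,1) -> caps B=0 W=0
Move 2: W@(1,1) -> caps B=0 W=0
Move 3: B@(0,0) -> caps B=0 W=0
Move 4: W@(0,1) -> caps B=0 W=0
Move 5: B@(0,3) -> caps B=0 W=0
Move 6: W@(3,0) -> caps B=0 W=0
Move 7: B@(3,2) -> caps B=0 W=0
Move 8: W@(3,3) -> caps B=0 W=0
Move 9: B@(2,0) -> caps B=1 W=0
Move 10: W@(0,2) -> caps B=1 W=0
Move 11: B@(1,0) -> caps B=1 W=0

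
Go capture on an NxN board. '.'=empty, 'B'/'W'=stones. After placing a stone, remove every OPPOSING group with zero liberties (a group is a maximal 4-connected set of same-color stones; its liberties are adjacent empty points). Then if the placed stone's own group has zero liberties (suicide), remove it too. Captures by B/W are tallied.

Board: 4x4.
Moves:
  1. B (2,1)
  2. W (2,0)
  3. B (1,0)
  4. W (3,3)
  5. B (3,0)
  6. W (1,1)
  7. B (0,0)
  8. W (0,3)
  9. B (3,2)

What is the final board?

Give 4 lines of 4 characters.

Answer: B..W
BW..
.B..
B.BW

Derivation:
Move 1: B@(2,1) -> caps B=0 W=0
Move 2: W@(2,0) -> caps B=0 W=0
Move 3: B@(1,0) -> caps B=0 W=0
Move 4: W@(3,3) -> caps B=0 W=0
Move 5: B@(3,0) -> caps B=1 W=0
Move 6: W@(1,1) -> caps B=1 W=0
Move 7: B@(0,0) -> caps B=1 W=0
Move 8: W@(0,3) -> caps B=1 W=0
Move 9: B@(3,2) -> caps B=1 W=0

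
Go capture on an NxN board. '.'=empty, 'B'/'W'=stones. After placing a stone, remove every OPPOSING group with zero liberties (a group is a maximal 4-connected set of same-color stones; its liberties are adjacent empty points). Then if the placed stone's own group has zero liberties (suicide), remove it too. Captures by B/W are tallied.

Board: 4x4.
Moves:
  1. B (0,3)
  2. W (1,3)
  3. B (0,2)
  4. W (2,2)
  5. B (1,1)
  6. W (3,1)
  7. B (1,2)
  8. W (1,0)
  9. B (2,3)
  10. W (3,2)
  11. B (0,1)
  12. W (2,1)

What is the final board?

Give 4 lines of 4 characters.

Move 1: B@(0,3) -> caps B=0 W=0
Move 2: W@(1,3) -> caps B=0 W=0
Move 3: B@(0,2) -> caps B=0 W=0
Move 4: W@(2,2) -> caps B=0 W=0
Move 5: B@(1,1) -> caps B=0 W=0
Move 6: W@(3,1) -> caps B=0 W=0
Move 7: B@(1,2) -> caps B=0 W=0
Move 8: W@(1,0) -> caps B=0 W=0
Move 9: B@(2,3) -> caps B=1 W=0
Move 10: W@(3,2) -> caps B=1 W=0
Move 11: B@(0,1) -> caps B=1 W=0
Move 12: W@(2,1) -> caps B=1 W=0

Answer: .BBB
WBB.
.WWB
.WW.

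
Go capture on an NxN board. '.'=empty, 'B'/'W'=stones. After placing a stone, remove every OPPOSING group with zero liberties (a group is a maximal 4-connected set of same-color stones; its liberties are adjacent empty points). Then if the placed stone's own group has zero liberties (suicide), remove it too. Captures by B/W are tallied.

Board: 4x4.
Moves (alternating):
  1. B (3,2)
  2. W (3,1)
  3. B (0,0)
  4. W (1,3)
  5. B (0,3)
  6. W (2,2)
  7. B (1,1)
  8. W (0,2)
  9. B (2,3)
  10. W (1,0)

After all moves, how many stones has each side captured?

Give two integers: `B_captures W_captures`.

Move 1: B@(3,2) -> caps B=0 W=0
Move 2: W@(3,1) -> caps B=0 W=0
Move 3: B@(0,0) -> caps B=0 W=0
Move 4: W@(1,3) -> caps B=0 W=0
Move 5: B@(0,3) -> caps B=0 W=0
Move 6: W@(2,2) -> caps B=0 W=0
Move 7: B@(1,1) -> caps B=0 W=0
Move 8: W@(0,2) -> caps B=0 W=1
Move 9: B@(2,3) -> caps B=0 W=1
Move 10: W@(1,0) -> caps B=0 W=1

Answer: 0 1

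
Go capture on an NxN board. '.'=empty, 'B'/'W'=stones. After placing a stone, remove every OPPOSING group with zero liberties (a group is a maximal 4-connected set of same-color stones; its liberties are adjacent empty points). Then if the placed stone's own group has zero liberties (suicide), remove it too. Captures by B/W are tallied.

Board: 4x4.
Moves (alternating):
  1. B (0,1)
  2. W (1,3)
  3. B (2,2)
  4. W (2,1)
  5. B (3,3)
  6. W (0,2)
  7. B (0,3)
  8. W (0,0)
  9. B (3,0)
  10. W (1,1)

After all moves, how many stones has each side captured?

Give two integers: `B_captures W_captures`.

Answer: 0 1

Derivation:
Move 1: B@(0,1) -> caps B=0 W=0
Move 2: W@(1,3) -> caps B=0 W=0
Move 3: B@(2,2) -> caps B=0 W=0
Move 4: W@(2,1) -> caps B=0 W=0
Move 5: B@(3,3) -> caps B=0 W=0
Move 6: W@(0,2) -> caps B=0 W=0
Move 7: B@(0,3) -> caps B=0 W=0
Move 8: W@(0,0) -> caps B=0 W=0
Move 9: B@(3,0) -> caps B=0 W=0
Move 10: W@(1,1) -> caps B=0 W=1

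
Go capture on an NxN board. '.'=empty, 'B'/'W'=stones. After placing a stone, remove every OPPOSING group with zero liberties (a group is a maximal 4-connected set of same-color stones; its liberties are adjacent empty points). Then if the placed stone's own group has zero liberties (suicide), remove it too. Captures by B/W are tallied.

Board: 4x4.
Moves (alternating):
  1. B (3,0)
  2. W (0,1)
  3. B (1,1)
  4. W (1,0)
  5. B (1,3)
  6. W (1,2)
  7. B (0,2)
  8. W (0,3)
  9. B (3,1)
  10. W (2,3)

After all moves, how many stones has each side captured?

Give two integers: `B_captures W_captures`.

Answer: 0 2

Derivation:
Move 1: B@(3,0) -> caps B=0 W=0
Move 2: W@(0,1) -> caps B=0 W=0
Move 3: B@(1,1) -> caps B=0 W=0
Move 4: W@(1,0) -> caps B=0 W=0
Move 5: B@(1,3) -> caps B=0 W=0
Move 6: W@(1,2) -> caps B=0 W=0
Move 7: B@(0,2) -> caps B=0 W=0
Move 8: W@(0,3) -> caps B=0 W=1
Move 9: B@(3,1) -> caps B=0 W=1
Move 10: W@(2,3) -> caps B=0 W=2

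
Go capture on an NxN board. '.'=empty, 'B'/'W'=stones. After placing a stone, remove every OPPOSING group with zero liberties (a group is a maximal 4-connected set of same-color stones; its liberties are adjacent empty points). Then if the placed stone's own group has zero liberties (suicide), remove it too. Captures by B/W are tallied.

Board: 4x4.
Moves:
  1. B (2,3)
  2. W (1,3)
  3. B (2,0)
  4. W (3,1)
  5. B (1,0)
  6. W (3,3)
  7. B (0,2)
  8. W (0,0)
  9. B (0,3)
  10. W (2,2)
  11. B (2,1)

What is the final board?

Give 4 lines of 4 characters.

Answer: W.BB
B..W
BBW.
.W.W

Derivation:
Move 1: B@(2,3) -> caps B=0 W=0
Move 2: W@(1,3) -> caps B=0 W=0
Move 3: B@(2,0) -> caps B=0 W=0
Move 4: W@(3,1) -> caps B=0 W=0
Move 5: B@(1,0) -> caps B=0 W=0
Move 6: W@(3,3) -> caps B=0 W=0
Move 7: B@(0,2) -> caps B=0 W=0
Move 8: W@(0,0) -> caps B=0 W=0
Move 9: B@(0,3) -> caps B=0 W=0
Move 10: W@(2,2) -> caps B=0 W=1
Move 11: B@(2,1) -> caps B=0 W=1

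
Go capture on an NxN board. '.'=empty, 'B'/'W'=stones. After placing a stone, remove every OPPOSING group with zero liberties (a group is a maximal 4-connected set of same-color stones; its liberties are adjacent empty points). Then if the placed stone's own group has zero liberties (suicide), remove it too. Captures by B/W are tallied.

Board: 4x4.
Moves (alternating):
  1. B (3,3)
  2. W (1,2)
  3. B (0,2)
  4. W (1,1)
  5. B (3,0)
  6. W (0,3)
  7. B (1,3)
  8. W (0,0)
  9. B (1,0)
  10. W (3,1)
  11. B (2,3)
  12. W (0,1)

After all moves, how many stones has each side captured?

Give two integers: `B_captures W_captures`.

Move 1: B@(3,3) -> caps B=0 W=0
Move 2: W@(1,2) -> caps B=0 W=0
Move 3: B@(0,2) -> caps B=0 W=0
Move 4: W@(1,1) -> caps B=0 W=0
Move 5: B@(3,0) -> caps B=0 W=0
Move 6: W@(0,3) -> caps B=0 W=0
Move 7: B@(1,3) -> caps B=1 W=0
Move 8: W@(0,0) -> caps B=1 W=0
Move 9: B@(1,0) -> caps B=1 W=0
Move 10: W@(3,1) -> caps B=1 W=0
Move 11: B@(2,3) -> caps B=1 W=0
Move 12: W@(0,1) -> caps B=1 W=0

Answer: 1 0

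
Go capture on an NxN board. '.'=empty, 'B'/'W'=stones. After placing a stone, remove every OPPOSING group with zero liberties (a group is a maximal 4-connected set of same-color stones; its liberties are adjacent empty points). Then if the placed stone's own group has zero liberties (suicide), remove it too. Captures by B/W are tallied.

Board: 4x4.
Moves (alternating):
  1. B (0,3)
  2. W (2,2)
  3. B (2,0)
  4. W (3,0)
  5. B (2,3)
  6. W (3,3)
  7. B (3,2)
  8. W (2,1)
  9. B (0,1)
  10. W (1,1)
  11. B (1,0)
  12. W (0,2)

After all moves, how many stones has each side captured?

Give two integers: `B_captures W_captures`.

Answer: 1 0

Derivation:
Move 1: B@(0,3) -> caps B=0 W=0
Move 2: W@(2,2) -> caps B=0 W=0
Move 3: B@(2,0) -> caps B=0 W=0
Move 4: W@(3,0) -> caps B=0 W=0
Move 5: B@(2,3) -> caps B=0 W=0
Move 6: W@(3,3) -> caps B=0 W=0
Move 7: B@(3,2) -> caps B=1 W=0
Move 8: W@(2,1) -> caps B=1 W=0
Move 9: B@(0,1) -> caps B=1 W=0
Move 10: W@(1,1) -> caps B=1 W=0
Move 11: B@(1,0) -> caps B=1 W=0
Move 12: W@(0,2) -> caps B=1 W=0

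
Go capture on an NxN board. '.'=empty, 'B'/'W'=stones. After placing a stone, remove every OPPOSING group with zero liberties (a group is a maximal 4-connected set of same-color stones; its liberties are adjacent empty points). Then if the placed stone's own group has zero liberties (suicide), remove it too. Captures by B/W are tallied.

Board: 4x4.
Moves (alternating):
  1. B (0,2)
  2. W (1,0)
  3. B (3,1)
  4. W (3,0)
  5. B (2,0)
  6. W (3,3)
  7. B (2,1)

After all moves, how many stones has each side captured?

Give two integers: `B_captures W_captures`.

Answer: 1 0

Derivation:
Move 1: B@(0,2) -> caps B=0 W=0
Move 2: W@(1,0) -> caps B=0 W=0
Move 3: B@(3,1) -> caps B=0 W=0
Move 4: W@(3,0) -> caps B=0 W=0
Move 5: B@(2,0) -> caps B=1 W=0
Move 6: W@(3,3) -> caps B=1 W=0
Move 7: B@(2,1) -> caps B=1 W=0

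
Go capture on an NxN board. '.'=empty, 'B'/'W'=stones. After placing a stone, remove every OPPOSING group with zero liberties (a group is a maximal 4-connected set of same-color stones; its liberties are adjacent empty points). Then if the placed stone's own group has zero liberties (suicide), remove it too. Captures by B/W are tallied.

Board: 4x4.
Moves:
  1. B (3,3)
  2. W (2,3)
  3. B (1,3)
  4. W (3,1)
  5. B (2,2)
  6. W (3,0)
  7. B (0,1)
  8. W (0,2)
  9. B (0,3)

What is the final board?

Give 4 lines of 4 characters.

Answer: .BWB
...B
..B.
WW.B

Derivation:
Move 1: B@(3,3) -> caps B=0 W=0
Move 2: W@(2,3) -> caps B=0 W=0
Move 3: B@(1,3) -> caps B=0 W=0
Move 4: W@(3,1) -> caps B=0 W=0
Move 5: B@(2,2) -> caps B=1 W=0
Move 6: W@(3,0) -> caps B=1 W=0
Move 7: B@(0,1) -> caps B=1 W=0
Move 8: W@(0,2) -> caps B=1 W=0
Move 9: B@(0,3) -> caps B=1 W=0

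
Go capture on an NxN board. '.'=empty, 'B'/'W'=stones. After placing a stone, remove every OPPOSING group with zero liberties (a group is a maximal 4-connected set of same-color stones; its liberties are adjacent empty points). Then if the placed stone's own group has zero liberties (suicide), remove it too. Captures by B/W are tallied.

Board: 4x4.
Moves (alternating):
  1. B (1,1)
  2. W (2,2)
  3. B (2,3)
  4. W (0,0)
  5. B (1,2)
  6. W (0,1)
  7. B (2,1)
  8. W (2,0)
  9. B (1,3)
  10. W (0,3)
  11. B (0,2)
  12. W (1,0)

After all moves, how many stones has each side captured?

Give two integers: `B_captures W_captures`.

Move 1: B@(1,1) -> caps B=0 W=0
Move 2: W@(2,2) -> caps B=0 W=0
Move 3: B@(2,3) -> caps B=0 W=0
Move 4: W@(0,0) -> caps B=0 W=0
Move 5: B@(1,2) -> caps B=0 W=0
Move 6: W@(0,1) -> caps B=0 W=0
Move 7: B@(2,1) -> caps B=0 W=0
Move 8: W@(2,0) -> caps B=0 W=0
Move 9: B@(1,3) -> caps B=0 W=0
Move 10: W@(0,3) -> caps B=0 W=0
Move 11: B@(0,2) -> caps B=1 W=0
Move 12: W@(1,0) -> caps B=1 W=0

Answer: 1 0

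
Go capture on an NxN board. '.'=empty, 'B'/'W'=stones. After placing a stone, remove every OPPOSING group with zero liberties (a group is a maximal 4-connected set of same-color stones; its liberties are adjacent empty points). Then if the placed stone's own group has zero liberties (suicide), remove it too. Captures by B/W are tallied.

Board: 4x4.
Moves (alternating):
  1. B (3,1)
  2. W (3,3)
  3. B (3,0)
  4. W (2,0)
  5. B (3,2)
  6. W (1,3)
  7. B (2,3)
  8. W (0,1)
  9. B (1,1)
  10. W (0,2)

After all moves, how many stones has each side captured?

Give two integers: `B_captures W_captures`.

Answer: 1 0

Derivation:
Move 1: B@(3,1) -> caps B=0 W=0
Move 2: W@(3,3) -> caps B=0 W=0
Move 3: B@(3,0) -> caps B=0 W=0
Move 4: W@(2,0) -> caps B=0 W=0
Move 5: B@(3,2) -> caps B=0 W=0
Move 6: W@(1,3) -> caps B=0 W=0
Move 7: B@(2,3) -> caps B=1 W=0
Move 8: W@(0,1) -> caps B=1 W=0
Move 9: B@(1,1) -> caps B=1 W=0
Move 10: W@(0,2) -> caps B=1 W=0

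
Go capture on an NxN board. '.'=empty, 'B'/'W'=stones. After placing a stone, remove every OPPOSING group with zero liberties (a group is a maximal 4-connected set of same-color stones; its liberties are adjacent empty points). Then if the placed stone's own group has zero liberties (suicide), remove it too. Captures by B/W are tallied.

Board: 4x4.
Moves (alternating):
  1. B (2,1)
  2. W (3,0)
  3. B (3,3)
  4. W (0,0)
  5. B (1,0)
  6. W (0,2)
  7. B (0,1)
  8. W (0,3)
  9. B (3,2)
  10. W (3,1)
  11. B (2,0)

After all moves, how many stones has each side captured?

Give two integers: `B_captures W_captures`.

Move 1: B@(2,1) -> caps B=0 W=0
Move 2: W@(3,0) -> caps B=0 W=0
Move 3: B@(3,3) -> caps B=0 W=0
Move 4: W@(0,0) -> caps B=0 W=0
Move 5: B@(1,0) -> caps B=0 W=0
Move 6: W@(0,2) -> caps B=0 W=0
Move 7: B@(0,1) -> caps B=1 W=0
Move 8: W@(0,3) -> caps B=1 W=0
Move 9: B@(3,2) -> caps B=1 W=0
Move 10: W@(3,1) -> caps B=1 W=0
Move 11: B@(2,0) -> caps B=3 W=0

Answer: 3 0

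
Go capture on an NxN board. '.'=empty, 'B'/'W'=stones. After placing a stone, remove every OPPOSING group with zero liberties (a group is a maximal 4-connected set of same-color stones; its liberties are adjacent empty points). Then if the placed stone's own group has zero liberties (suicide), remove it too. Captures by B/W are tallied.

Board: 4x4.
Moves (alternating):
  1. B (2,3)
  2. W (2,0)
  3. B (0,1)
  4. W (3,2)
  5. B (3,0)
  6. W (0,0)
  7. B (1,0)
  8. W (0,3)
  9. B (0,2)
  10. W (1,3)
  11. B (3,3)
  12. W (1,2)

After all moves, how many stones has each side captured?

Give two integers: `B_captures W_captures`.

Answer: 1 0

Derivation:
Move 1: B@(2,3) -> caps B=0 W=0
Move 2: W@(2,0) -> caps B=0 W=0
Move 3: B@(0,1) -> caps B=0 W=0
Move 4: W@(3,2) -> caps B=0 W=0
Move 5: B@(3,0) -> caps B=0 W=0
Move 6: W@(0,0) -> caps B=0 W=0
Move 7: B@(1,0) -> caps B=1 W=0
Move 8: W@(0,3) -> caps B=1 W=0
Move 9: B@(0,2) -> caps B=1 W=0
Move 10: W@(1,3) -> caps B=1 W=0
Move 11: B@(3,3) -> caps B=1 W=0
Move 12: W@(1,2) -> caps B=1 W=0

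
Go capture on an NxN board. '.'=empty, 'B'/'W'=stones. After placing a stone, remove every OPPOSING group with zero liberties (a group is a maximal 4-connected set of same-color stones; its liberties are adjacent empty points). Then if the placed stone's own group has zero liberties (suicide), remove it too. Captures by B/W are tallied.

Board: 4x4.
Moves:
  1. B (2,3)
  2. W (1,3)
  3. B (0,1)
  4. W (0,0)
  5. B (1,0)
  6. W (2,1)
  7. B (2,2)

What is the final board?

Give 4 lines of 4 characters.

Answer: .B..
B..W
.WBB
....

Derivation:
Move 1: B@(2,3) -> caps B=0 W=0
Move 2: W@(1,3) -> caps B=0 W=0
Move 3: B@(0,1) -> caps B=0 W=0
Move 4: W@(0,0) -> caps B=0 W=0
Move 5: B@(1,0) -> caps B=1 W=0
Move 6: W@(2,1) -> caps B=1 W=0
Move 7: B@(2,2) -> caps B=1 W=0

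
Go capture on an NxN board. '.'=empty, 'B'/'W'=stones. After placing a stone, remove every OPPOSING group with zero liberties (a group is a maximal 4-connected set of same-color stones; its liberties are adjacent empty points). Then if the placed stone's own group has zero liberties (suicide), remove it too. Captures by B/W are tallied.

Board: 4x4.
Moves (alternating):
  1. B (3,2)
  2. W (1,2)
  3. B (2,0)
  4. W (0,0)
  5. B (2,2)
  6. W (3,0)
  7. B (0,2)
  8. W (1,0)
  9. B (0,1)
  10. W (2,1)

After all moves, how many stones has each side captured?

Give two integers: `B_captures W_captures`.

Move 1: B@(3,2) -> caps B=0 W=0
Move 2: W@(1,2) -> caps B=0 W=0
Move 3: B@(2,0) -> caps B=0 W=0
Move 4: W@(0,0) -> caps B=0 W=0
Move 5: B@(2,2) -> caps B=0 W=0
Move 6: W@(3,0) -> caps B=0 W=0
Move 7: B@(0,2) -> caps B=0 W=0
Move 8: W@(1,0) -> caps B=0 W=0
Move 9: B@(0,1) -> caps B=0 W=0
Move 10: W@(2,1) -> caps B=0 W=1

Answer: 0 1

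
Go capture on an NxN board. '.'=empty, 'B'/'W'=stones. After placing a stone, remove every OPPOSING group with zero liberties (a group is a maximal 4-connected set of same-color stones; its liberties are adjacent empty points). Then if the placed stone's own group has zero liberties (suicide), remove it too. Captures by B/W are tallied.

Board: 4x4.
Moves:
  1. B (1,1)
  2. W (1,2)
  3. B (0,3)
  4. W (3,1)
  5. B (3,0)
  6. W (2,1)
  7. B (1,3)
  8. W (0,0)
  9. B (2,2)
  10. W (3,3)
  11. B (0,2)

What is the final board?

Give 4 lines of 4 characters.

Answer: W.BB
.B.B
.WB.
BW.W

Derivation:
Move 1: B@(1,1) -> caps B=0 W=0
Move 2: W@(1,2) -> caps B=0 W=0
Move 3: B@(0,3) -> caps B=0 W=0
Move 4: W@(3,1) -> caps B=0 W=0
Move 5: B@(3,0) -> caps B=0 W=0
Move 6: W@(2,1) -> caps B=0 W=0
Move 7: B@(1,3) -> caps B=0 W=0
Move 8: W@(0,0) -> caps B=0 W=0
Move 9: B@(2,2) -> caps B=0 W=0
Move 10: W@(3,3) -> caps B=0 W=0
Move 11: B@(0,2) -> caps B=1 W=0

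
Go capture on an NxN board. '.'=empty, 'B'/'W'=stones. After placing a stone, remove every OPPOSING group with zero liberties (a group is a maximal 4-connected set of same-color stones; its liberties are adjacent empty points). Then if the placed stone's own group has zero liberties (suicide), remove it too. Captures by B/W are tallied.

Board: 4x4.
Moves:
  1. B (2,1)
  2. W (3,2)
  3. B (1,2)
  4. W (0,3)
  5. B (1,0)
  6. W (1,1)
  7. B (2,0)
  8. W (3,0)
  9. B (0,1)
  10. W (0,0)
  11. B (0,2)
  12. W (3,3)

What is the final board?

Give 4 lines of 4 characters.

Answer: .BBW
B.B.
BB..
W.WW

Derivation:
Move 1: B@(2,1) -> caps B=0 W=0
Move 2: W@(3,2) -> caps B=0 W=0
Move 3: B@(1,2) -> caps B=0 W=0
Move 4: W@(0,3) -> caps B=0 W=0
Move 5: B@(1,0) -> caps B=0 W=0
Move 6: W@(1,1) -> caps B=0 W=0
Move 7: B@(2,0) -> caps B=0 W=0
Move 8: W@(3,0) -> caps B=0 W=0
Move 9: B@(0,1) -> caps B=1 W=0
Move 10: W@(0,0) -> caps B=1 W=0
Move 11: B@(0,2) -> caps B=1 W=0
Move 12: W@(3,3) -> caps B=1 W=0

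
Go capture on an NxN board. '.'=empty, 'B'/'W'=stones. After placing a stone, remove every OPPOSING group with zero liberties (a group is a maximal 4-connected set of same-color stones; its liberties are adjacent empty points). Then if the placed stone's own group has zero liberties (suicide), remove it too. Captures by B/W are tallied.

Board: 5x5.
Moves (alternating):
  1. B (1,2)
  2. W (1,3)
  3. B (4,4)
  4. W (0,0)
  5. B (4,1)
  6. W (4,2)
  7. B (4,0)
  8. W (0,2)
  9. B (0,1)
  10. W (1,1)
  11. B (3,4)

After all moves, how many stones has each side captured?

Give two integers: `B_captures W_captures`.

Move 1: B@(1,2) -> caps B=0 W=0
Move 2: W@(1,3) -> caps B=0 W=0
Move 3: B@(4,4) -> caps B=0 W=0
Move 4: W@(0,0) -> caps B=0 W=0
Move 5: B@(4,1) -> caps B=0 W=0
Move 6: W@(4,2) -> caps B=0 W=0
Move 7: B@(4,0) -> caps B=0 W=0
Move 8: W@(0,2) -> caps B=0 W=0
Move 9: B@(0,1) -> caps B=0 W=0
Move 10: W@(1,1) -> caps B=0 W=1
Move 11: B@(3,4) -> caps B=0 W=1

Answer: 0 1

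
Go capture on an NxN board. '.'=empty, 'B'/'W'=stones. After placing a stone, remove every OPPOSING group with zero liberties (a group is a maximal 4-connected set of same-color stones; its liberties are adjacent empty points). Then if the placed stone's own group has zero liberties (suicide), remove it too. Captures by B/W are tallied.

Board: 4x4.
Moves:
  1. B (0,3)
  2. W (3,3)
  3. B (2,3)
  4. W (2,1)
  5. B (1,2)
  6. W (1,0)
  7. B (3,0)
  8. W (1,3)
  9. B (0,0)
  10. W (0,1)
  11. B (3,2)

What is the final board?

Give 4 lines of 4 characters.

Answer: .W.B
W.B.
.W.B
B.B.

Derivation:
Move 1: B@(0,3) -> caps B=0 W=0
Move 2: W@(3,3) -> caps B=0 W=0
Move 3: B@(2,3) -> caps B=0 W=0
Move 4: W@(2,1) -> caps B=0 W=0
Move 5: B@(1,2) -> caps B=0 W=0
Move 6: W@(1,0) -> caps B=0 W=0
Move 7: B@(3,0) -> caps B=0 W=0
Move 8: W@(1,3) -> caps B=0 W=0
Move 9: B@(0,0) -> caps B=0 W=0
Move 10: W@(0,1) -> caps B=0 W=1
Move 11: B@(3,2) -> caps B=1 W=1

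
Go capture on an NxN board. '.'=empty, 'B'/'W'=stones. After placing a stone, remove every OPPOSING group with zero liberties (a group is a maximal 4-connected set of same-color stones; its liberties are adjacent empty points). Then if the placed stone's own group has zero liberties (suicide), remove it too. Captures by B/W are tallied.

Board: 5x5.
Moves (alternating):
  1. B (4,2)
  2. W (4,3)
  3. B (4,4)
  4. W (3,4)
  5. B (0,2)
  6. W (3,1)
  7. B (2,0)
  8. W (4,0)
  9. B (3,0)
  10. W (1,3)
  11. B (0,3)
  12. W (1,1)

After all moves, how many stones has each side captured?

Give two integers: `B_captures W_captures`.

Answer: 0 1

Derivation:
Move 1: B@(4,2) -> caps B=0 W=0
Move 2: W@(4,3) -> caps B=0 W=0
Move 3: B@(4,4) -> caps B=0 W=0
Move 4: W@(3,4) -> caps B=0 W=1
Move 5: B@(0,2) -> caps B=0 W=1
Move 6: W@(3,1) -> caps B=0 W=1
Move 7: B@(2,0) -> caps B=0 W=1
Move 8: W@(4,0) -> caps B=0 W=1
Move 9: B@(3,0) -> caps B=0 W=1
Move 10: W@(1,3) -> caps B=0 W=1
Move 11: B@(0,3) -> caps B=0 W=1
Move 12: W@(1,1) -> caps B=0 W=1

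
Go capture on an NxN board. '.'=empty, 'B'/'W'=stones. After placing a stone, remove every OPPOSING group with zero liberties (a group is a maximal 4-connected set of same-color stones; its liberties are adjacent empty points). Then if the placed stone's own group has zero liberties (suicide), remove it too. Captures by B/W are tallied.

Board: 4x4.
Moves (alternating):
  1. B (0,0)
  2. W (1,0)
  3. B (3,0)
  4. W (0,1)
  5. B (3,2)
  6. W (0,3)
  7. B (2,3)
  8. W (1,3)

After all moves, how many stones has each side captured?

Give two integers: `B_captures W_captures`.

Answer: 0 1

Derivation:
Move 1: B@(0,0) -> caps B=0 W=0
Move 2: W@(1,0) -> caps B=0 W=0
Move 3: B@(3,0) -> caps B=0 W=0
Move 4: W@(0,1) -> caps B=0 W=1
Move 5: B@(3,2) -> caps B=0 W=1
Move 6: W@(0,3) -> caps B=0 W=1
Move 7: B@(2,3) -> caps B=0 W=1
Move 8: W@(1,3) -> caps B=0 W=1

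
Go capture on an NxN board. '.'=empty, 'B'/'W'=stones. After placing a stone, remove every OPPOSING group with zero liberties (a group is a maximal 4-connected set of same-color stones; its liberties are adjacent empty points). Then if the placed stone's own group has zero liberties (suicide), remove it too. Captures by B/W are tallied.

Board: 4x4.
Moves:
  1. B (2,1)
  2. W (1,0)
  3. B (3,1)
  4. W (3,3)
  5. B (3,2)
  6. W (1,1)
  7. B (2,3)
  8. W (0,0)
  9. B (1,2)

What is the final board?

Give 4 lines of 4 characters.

Answer: W...
WWB.
.B.B
.BB.

Derivation:
Move 1: B@(2,1) -> caps B=0 W=0
Move 2: W@(1,0) -> caps B=0 W=0
Move 3: B@(3,1) -> caps B=0 W=0
Move 4: W@(3,3) -> caps B=0 W=0
Move 5: B@(3,2) -> caps B=0 W=0
Move 6: W@(1,1) -> caps B=0 W=0
Move 7: B@(2,3) -> caps B=1 W=0
Move 8: W@(0,0) -> caps B=1 W=0
Move 9: B@(1,2) -> caps B=1 W=0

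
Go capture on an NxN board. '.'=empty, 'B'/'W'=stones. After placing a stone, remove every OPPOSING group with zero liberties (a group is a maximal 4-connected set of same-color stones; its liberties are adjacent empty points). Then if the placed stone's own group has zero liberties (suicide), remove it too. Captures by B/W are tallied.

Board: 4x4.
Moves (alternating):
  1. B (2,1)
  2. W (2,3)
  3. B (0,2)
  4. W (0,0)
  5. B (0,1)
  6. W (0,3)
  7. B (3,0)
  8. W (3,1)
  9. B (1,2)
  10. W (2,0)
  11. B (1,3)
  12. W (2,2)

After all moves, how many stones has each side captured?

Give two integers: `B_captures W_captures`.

Move 1: B@(2,1) -> caps B=0 W=0
Move 2: W@(2,3) -> caps B=0 W=0
Move 3: B@(0,2) -> caps B=0 W=0
Move 4: W@(0,0) -> caps B=0 W=0
Move 5: B@(0,1) -> caps B=0 W=0
Move 6: W@(0,3) -> caps B=0 W=0
Move 7: B@(3,0) -> caps B=0 W=0
Move 8: W@(3,1) -> caps B=0 W=0
Move 9: B@(1,2) -> caps B=0 W=0
Move 10: W@(2,0) -> caps B=0 W=1
Move 11: B@(1,3) -> caps B=1 W=1
Move 12: W@(2,2) -> caps B=1 W=1

Answer: 1 1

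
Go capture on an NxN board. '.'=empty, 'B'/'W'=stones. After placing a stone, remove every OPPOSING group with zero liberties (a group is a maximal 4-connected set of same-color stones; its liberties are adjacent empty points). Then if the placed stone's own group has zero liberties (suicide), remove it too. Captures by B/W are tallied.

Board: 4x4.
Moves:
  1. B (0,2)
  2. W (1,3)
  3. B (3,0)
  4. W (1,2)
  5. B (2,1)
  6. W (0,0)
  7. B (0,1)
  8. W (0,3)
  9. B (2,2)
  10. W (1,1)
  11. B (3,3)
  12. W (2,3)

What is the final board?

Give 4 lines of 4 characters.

Answer: W..W
.WWW
.BBW
B..B

Derivation:
Move 1: B@(0,2) -> caps B=0 W=0
Move 2: W@(1,3) -> caps B=0 W=0
Move 3: B@(3,0) -> caps B=0 W=0
Move 4: W@(1,2) -> caps B=0 W=0
Move 5: B@(2,1) -> caps B=0 W=0
Move 6: W@(0,0) -> caps B=0 W=0
Move 7: B@(0,1) -> caps B=0 W=0
Move 8: W@(0,3) -> caps B=0 W=0
Move 9: B@(2,2) -> caps B=0 W=0
Move 10: W@(1,1) -> caps B=0 W=2
Move 11: B@(3,3) -> caps B=0 W=2
Move 12: W@(2,3) -> caps B=0 W=2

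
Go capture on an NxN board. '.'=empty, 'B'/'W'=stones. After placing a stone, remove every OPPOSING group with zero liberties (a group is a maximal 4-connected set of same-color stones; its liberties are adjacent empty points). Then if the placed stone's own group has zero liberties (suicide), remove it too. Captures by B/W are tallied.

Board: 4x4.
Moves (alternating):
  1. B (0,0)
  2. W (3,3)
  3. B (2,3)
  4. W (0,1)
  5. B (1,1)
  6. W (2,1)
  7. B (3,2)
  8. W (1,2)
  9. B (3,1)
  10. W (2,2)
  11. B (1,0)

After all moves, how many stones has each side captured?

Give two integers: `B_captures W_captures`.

Move 1: B@(0,0) -> caps B=0 W=0
Move 2: W@(3,3) -> caps B=0 W=0
Move 3: B@(2,3) -> caps B=0 W=0
Move 4: W@(0,1) -> caps B=0 W=0
Move 5: B@(1,1) -> caps B=0 W=0
Move 6: W@(2,1) -> caps B=0 W=0
Move 7: B@(3,2) -> caps B=1 W=0
Move 8: W@(1,2) -> caps B=1 W=0
Move 9: B@(3,1) -> caps B=1 W=0
Move 10: W@(2,2) -> caps B=1 W=0
Move 11: B@(1,0) -> caps B=1 W=0

Answer: 1 0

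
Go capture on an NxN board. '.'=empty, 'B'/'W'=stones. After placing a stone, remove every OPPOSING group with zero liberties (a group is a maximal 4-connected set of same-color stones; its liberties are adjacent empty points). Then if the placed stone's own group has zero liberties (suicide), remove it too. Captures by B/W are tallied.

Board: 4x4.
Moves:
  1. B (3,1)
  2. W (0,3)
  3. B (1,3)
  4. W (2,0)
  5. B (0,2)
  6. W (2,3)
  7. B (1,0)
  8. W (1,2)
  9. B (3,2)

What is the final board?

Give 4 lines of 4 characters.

Answer: ..B.
B.WB
W..W
.BB.

Derivation:
Move 1: B@(3,1) -> caps B=0 W=0
Move 2: W@(0,3) -> caps B=0 W=0
Move 3: B@(1,3) -> caps B=0 W=0
Move 4: W@(2,0) -> caps B=0 W=0
Move 5: B@(0,2) -> caps B=1 W=0
Move 6: W@(2,3) -> caps B=1 W=0
Move 7: B@(1,0) -> caps B=1 W=0
Move 8: W@(1,2) -> caps B=1 W=0
Move 9: B@(3,2) -> caps B=1 W=0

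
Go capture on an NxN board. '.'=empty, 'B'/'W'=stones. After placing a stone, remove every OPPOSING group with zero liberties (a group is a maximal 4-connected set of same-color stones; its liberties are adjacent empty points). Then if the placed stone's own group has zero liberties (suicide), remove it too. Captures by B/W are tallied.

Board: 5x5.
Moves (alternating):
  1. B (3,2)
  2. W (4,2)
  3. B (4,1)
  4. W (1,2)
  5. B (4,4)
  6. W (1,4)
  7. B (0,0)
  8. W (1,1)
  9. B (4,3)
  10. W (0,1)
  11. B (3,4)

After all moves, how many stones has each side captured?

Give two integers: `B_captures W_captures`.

Move 1: B@(3,2) -> caps B=0 W=0
Move 2: W@(4,2) -> caps B=0 W=0
Move 3: B@(4,1) -> caps B=0 W=0
Move 4: W@(1,2) -> caps B=0 W=0
Move 5: B@(4,4) -> caps B=0 W=0
Move 6: W@(1,4) -> caps B=0 W=0
Move 7: B@(0,0) -> caps B=0 W=0
Move 8: W@(1,1) -> caps B=0 W=0
Move 9: B@(4,3) -> caps B=1 W=0
Move 10: W@(0,1) -> caps B=1 W=0
Move 11: B@(3,4) -> caps B=1 W=0

Answer: 1 0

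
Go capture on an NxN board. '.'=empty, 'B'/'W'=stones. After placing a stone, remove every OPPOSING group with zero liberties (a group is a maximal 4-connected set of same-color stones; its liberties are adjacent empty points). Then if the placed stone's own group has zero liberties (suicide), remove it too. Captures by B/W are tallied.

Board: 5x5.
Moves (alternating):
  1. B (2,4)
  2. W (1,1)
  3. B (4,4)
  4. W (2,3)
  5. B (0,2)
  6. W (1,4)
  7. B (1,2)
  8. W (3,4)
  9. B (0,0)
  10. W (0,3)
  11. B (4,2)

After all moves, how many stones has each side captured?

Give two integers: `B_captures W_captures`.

Answer: 0 1

Derivation:
Move 1: B@(2,4) -> caps B=0 W=0
Move 2: W@(1,1) -> caps B=0 W=0
Move 3: B@(4,4) -> caps B=0 W=0
Move 4: W@(2,3) -> caps B=0 W=0
Move 5: B@(0,2) -> caps B=0 W=0
Move 6: W@(1,4) -> caps B=0 W=0
Move 7: B@(1,2) -> caps B=0 W=0
Move 8: W@(3,4) -> caps B=0 W=1
Move 9: B@(0,0) -> caps B=0 W=1
Move 10: W@(0,3) -> caps B=0 W=1
Move 11: B@(4,2) -> caps B=0 W=1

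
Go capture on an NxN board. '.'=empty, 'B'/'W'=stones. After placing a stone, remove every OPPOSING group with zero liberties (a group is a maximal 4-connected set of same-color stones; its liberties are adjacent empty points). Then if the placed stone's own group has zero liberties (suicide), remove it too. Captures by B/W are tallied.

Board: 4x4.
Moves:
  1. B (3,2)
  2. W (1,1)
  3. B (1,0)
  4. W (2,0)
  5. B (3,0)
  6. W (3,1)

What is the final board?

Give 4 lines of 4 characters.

Answer: ....
BW..
W...
.WB.

Derivation:
Move 1: B@(3,2) -> caps B=0 W=0
Move 2: W@(1,1) -> caps B=0 W=0
Move 3: B@(1,0) -> caps B=0 W=0
Move 4: W@(2,0) -> caps B=0 W=0
Move 5: B@(3,0) -> caps B=0 W=0
Move 6: W@(3,1) -> caps B=0 W=1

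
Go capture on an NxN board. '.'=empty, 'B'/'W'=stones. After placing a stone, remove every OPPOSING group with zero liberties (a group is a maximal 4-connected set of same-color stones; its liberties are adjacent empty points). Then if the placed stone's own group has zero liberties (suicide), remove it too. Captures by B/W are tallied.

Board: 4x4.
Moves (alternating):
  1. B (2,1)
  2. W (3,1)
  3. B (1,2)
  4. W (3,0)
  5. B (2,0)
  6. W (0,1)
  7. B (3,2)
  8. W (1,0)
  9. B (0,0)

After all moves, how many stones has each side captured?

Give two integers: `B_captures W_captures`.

Answer: 2 0

Derivation:
Move 1: B@(2,1) -> caps B=0 W=0
Move 2: W@(3,1) -> caps B=0 W=0
Move 3: B@(1,2) -> caps B=0 W=0
Move 4: W@(3,0) -> caps B=0 W=0
Move 5: B@(2,0) -> caps B=0 W=0
Move 6: W@(0,1) -> caps B=0 W=0
Move 7: B@(3,2) -> caps B=2 W=0
Move 8: W@(1,0) -> caps B=2 W=0
Move 9: B@(0,0) -> caps B=2 W=0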